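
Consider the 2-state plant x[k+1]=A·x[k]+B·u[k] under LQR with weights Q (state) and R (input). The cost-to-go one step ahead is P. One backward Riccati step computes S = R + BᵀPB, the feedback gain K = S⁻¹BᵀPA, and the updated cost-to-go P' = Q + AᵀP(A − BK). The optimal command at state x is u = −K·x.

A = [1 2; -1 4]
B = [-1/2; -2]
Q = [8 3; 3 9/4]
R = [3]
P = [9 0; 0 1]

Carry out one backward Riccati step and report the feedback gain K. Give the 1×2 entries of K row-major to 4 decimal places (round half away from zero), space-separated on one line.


BᵀP = [-4.5000 -2.0000]
S = R + BᵀPB = [3] + [6.2500] = [9.2500]
BᵀPA = [-2.5000 -17.0000]
K = S⁻¹·BᵀPA = [-0.2703 -1.8378]
A−BK = [0.8649 1.0811; -1.5405 0.3243]
AᵀP(A−BK) = [9.3243 9.4054; 9.4054 20.7568]
P' = Q + AᵀP(A−BK) = [17.3243 12.4054; 12.4054 23.0068]
tr(P') = 40.3311

-0.2703 -1.8378


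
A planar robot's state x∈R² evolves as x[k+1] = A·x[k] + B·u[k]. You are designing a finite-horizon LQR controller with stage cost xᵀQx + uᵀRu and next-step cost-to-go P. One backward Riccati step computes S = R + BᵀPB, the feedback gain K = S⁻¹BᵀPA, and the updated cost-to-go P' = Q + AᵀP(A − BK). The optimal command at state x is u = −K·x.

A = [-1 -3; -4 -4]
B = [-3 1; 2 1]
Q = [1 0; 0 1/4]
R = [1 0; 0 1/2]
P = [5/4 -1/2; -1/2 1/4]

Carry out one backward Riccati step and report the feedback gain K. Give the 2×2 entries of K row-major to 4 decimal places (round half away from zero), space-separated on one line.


-0.2193 0.2406 -0.3529 -0.5882

BᵀP = [-4.7500 2.0000; 0.7500 -0.2500]
S = R + BᵀPB = [1 0; 0 1/2] + [18.2500 -2.7500; -2.7500 0.5000] = [19.2500 -2.7500; -2.7500 1.0000]
BᵀPA = [-3.2500 6.2500; 0.2500 -1.2500]
K = S⁻¹·BᵀPA = [-0.2193 0.2406; -0.3529 -0.5882]
A−BK = [-1.3048 -1.6898; -3.2086 -3.8930]
AᵀP(A−BK) = [0.6257 0.6791; 0.6791 1.0107]
P' = Q + AᵀP(A−BK) = [1.6257 0.6791; 0.6791 1.2607]
tr(P') = 2.8864


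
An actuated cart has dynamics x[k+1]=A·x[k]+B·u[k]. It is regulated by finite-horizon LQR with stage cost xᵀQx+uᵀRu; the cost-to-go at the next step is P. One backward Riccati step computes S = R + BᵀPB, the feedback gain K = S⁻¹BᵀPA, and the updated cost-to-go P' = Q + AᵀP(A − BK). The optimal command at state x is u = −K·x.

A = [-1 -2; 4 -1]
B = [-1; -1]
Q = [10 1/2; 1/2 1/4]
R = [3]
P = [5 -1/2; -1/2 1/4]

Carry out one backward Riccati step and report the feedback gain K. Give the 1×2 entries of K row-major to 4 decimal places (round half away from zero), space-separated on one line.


BᵀP = [-4.5000 0.2500]
S = R + BᵀPB = [3] + [4.2500] = [7.2500]
BᵀPA = [5.5000 8.7500]
K = S⁻¹·BᵀPA = [0.7586 1.2069]
A−BK = [-0.2414 -0.7931; 4.7586 0.2069]
AᵀP(A−BK) = [8.8276 5.8621; 5.8621 7.6897]
P' = Q + AᵀP(A−BK) = [18.8276 6.3621; 6.3621 7.9397]
tr(P') = 26.7672

0.7586 1.2069


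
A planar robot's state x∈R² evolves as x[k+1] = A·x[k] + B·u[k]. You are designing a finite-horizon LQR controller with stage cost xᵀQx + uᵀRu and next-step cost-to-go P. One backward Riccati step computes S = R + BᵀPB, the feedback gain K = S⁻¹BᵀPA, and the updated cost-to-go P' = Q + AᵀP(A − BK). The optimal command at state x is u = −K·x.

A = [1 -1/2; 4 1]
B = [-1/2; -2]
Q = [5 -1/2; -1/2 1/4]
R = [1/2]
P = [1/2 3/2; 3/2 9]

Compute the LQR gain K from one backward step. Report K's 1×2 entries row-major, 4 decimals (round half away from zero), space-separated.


-1.9748 -0.4322

BᵀP = [-3.2500 -18.7500]
S = R + BᵀPB = [1/2] + [39.1250] = [39.6250]
BᵀPA = [-78.2500 -17.1250]
K = S⁻¹·BᵀPA = [-1.9748 -0.4322]
A−BK = [0.0126 -0.7161; 0.0505 0.1356]
AᵀP(A−BK) = [1.9748 0.4322; 0.4322 0.2240]
P' = Q + AᵀP(A−BK) = [6.9748 -0.0678; -0.0678 0.4740]
tr(P') = 7.4487


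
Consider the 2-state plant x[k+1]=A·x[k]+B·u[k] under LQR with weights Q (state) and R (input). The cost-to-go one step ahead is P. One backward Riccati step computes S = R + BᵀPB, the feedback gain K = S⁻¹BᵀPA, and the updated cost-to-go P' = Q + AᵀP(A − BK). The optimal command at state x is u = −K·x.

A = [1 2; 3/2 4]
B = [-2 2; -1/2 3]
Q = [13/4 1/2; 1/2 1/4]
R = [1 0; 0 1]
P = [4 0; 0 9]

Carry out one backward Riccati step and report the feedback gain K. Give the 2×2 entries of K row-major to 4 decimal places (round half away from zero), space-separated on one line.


BᵀP = [-8.0000 -4.5000; 8.0000 27.0000]
S = R + BᵀPB = [1 0; 0 1] + [18.2500 -29.5000; -29.5000 97.0000] = [19.2500 -29.5000; -29.5000 98.0000]
BᵀPA = [-14.7500 -34.0000; 48.5000 124.0000]
K = S⁻¹·BᵀPA = [-0.0145 0.3208; 0.4905 1.3619]
A−BK = [-0.0101 -0.0822; 0.0212 0.0748]
AᵀP(A−BK) = [0.2453 0.6809; 0.6809 2.0349]
P' = Q + AᵀP(A−BK) = [3.4953 1.1809; 1.1809 2.2849]
tr(P') = 5.7802

-0.0145 0.3208 0.4905 1.3619


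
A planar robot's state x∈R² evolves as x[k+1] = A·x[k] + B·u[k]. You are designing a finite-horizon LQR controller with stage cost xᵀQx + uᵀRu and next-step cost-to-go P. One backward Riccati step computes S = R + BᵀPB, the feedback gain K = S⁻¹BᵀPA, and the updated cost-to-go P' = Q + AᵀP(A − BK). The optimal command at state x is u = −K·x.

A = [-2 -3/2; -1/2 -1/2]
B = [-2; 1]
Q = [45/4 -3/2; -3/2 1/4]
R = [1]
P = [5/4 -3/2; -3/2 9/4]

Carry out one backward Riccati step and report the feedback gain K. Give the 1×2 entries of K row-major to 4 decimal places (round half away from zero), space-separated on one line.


0.3772 0.2368

BᵀP = [-4.0000 5.2500]
S = R + BᵀPB = [1] + [13.2500] = [14.2500]
BᵀPA = [5.3750 3.3750]
K = S⁻¹·BᵀPA = [0.3772 0.2368]
A−BK = [-1.2456 -1.0263; -0.8772 -0.7368]
AᵀP(A−BK) = [0.5351 0.4145; 0.4145 0.3257]
P' = Q + AᵀP(A−BK) = [11.7851 -1.0855; -1.0855 0.5757]
tr(P') = 12.3607


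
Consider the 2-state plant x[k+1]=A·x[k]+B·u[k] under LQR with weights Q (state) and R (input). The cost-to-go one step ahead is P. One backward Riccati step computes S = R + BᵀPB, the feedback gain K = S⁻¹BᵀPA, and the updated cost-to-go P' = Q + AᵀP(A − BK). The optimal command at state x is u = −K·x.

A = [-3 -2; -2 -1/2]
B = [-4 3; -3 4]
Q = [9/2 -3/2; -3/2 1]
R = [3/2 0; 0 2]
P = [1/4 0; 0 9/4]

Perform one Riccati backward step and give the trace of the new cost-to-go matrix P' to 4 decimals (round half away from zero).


6.4058

BᵀP = [-1.0000 -6.7500; 0.7500 9.0000]
S = R + BᵀPB = [3/2 0; 0 2] + [24.2500 -30.0000; -30.0000 38.2500] = [25.7500 -30.0000; -30.0000 40.2500]
BᵀPA = [16.5000 5.3750; -20.2500 -6.0000]
K = S⁻¹·BᵀPA = [0.4150 0.2664; -0.1938 0.0495]
A−BK = [-0.7586 -1.0829; 0.0202 0.1012]
AᵀP(A−BK) = [0.4782 0.3566; 0.3566 0.4276]
P' = Q + AᵀP(A−BK) = [4.9782 -1.1434; -1.1434 1.4276]
tr(P') = 6.4058


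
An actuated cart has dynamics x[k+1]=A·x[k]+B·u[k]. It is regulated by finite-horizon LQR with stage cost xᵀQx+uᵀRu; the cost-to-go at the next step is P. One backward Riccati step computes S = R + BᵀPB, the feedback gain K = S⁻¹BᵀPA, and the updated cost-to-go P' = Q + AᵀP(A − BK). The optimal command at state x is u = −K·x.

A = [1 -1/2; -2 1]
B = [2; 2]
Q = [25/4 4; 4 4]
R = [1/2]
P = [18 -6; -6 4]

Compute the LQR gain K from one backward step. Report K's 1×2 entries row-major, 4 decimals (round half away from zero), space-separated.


BᵀP = [24.0000 -4.0000]
S = R + BᵀPB = [1/2] + [40.0000] = [40.5000]
BᵀPA = [32.0000 -16.0000]
K = S⁻¹·BᵀPA = [0.7901 -0.3951]
A−BK = [-0.5802 0.2901; -3.5802 1.7901]
AᵀP(A−BK) = [32.7160 -16.3580; -16.3580 8.1790]
P' = Q + AᵀP(A−BK) = [38.9660 -12.3580; -12.3580 12.1790]
tr(P') = 51.1451

0.7901 -0.3951


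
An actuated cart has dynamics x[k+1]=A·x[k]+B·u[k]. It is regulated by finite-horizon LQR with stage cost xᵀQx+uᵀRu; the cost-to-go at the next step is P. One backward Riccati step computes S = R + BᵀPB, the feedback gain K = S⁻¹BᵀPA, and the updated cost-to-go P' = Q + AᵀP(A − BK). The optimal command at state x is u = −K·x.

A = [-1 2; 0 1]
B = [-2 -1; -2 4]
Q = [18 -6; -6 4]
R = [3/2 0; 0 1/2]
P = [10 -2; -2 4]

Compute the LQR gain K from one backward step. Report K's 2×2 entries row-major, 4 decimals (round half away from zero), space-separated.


BᵀP = [-16.0000 -4.0000; -18.0000 18.0000]
S = R + BᵀPB = [3/2 0; 0 1/2] + [40.0000 0.0000; 0.0000 90.0000] = [41.5000 0.0000; 0.0000 90.5000]
BᵀPA = [16.0000 -36.0000; 18.0000 -18.0000]
K = S⁻¹·BᵀPA = [0.3855 -0.8675; 0.1989 -0.1989]
A−BK = [-0.0300 0.0662; -0.0245 0.0606]
AᵀP(A−BK) = [0.2512 -0.5404; -0.5404 1.1910]
P' = Q + AᵀP(A−BK) = [18.2512 -6.5404; -6.5404 5.1910]
tr(P') = 23.4422

0.3855 -0.8675 0.1989 -0.1989


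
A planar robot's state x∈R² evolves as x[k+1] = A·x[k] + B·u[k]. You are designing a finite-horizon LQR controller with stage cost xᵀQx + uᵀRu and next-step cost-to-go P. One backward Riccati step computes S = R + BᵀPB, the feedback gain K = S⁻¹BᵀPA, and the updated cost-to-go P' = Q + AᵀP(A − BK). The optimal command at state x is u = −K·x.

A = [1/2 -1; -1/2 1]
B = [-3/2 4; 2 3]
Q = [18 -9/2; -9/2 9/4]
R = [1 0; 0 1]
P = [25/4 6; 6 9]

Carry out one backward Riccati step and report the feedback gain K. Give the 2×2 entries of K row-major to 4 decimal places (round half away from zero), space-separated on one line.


BᵀP = [2.6250 9.0000; 43.0000 51.0000]
S = R + BᵀPB = [1 0; 0 1] + [14.0625 37.5000; 37.5000 325.0000] = [15.0625 37.5000; 37.5000 326.0000]
BᵀPA = [-3.1875 6.3750; -4.0000 8.0000]
K = S⁻¹·BᵀPA = [-0.2537 0.5075; 0.0169 -0.0338]
A−BK = [0.0517 -0.1034; -0.0433 0.0866]
AᵀP(A−BK) = [0.0714 -0.1428; -0.1428 0.2855]
P' = Q + AᵀP(A−BK) = [18.0714 -4.6428; -4.6428 2.5355]
tr(P') = 20.6069

-0.2537 0.5075 0.0169 -0.0338


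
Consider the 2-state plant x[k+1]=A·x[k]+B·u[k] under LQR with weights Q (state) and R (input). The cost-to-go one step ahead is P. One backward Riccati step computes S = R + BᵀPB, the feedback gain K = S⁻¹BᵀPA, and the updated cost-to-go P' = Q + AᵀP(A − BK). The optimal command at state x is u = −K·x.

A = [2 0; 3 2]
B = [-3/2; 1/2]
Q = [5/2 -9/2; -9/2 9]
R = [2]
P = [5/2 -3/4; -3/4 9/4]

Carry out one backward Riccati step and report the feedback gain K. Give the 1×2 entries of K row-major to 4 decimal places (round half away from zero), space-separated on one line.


-0.1611 0.4832

BᵀP = [-4.1250 2.2500]
S = R + BᵀPB = [2] + [7.3125] = [9.3125]
BᵀPA = [-1.5000 4.5000]
K = S⁻¹·BᵀPA = [-0.1611 0.4832]
A−BK = [1.7584 0.7248; 3.0805 1.7584]
AᵀP(A−BK) = [21.0084 11.2248; 11.2248 6.8255]
P' = Q + AᵀP(A−BK) = [23.5084 6.7248; 6.7248 15.8255]
tr(P') = 39.3339


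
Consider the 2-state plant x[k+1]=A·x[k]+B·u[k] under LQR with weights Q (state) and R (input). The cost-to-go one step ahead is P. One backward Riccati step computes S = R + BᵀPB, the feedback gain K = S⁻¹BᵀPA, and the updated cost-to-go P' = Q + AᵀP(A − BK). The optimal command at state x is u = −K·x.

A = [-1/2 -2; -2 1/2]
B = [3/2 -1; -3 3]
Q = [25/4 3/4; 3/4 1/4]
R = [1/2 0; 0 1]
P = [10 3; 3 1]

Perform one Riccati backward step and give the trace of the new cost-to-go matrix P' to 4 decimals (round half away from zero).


18.4274

BᵀP = [6.0000 1.5000; -1.0000 0.0000]
S = R + BᵀPB = [1/2 0; 0 1] + [4.5000 -1.5000; -1.5000 1.0000] = [5.0000 -1.5000; -1.5000 2.0000]
BᵀPA = [-6.0000 -11.2500; 0.5000 2.0000]
K = S⁻¹·BᵀPA = [-1.4516 -2.5161; -0.8387 -0.8871]
A−BK = [0.8387 0.8871; -3.8387 -4.3871]
AᵀP(A−BK) = [4.2097 5.5968; 5.5968 7.7177]
P' = Q + AᵀP(A−BK) = [10.4597 6.3468; 6.3468 7.9677]
tr(P') = 18.4274


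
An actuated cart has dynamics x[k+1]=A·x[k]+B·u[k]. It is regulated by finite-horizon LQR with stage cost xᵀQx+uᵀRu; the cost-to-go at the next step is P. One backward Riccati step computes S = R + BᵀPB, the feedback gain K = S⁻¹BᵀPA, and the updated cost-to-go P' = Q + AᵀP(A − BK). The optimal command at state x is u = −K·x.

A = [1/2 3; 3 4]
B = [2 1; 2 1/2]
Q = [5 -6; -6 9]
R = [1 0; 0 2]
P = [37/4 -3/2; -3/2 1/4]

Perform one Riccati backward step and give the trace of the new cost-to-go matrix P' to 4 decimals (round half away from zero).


BᵀP = [15.5000 -2.5000; 8.5000 -1.3750]
S = R + BᵀPB = [1 0; 0 2] + [26.0000 14.2500; 14.2500 7.8125] = [27.0000 14.2500; 14.2500 9.8125]
BᵀPA = [0.2500 36.5000; 0.1250 20.0000]
K = S⁻¹·BᵀPA = [0.0109 1.1823; -0.0030 0.3212]
A−BK = [0.4813 0.3141; 2.9798 1.4747]
AᵀP(A−BK) = [0.0602 0.0393; 0.0393 1.6710]
P' = Q + AᵀP(A−BK) = [5.0602 -5.9607; -5.9607 10.6710]
tr(P') = 15.7311

15.7311


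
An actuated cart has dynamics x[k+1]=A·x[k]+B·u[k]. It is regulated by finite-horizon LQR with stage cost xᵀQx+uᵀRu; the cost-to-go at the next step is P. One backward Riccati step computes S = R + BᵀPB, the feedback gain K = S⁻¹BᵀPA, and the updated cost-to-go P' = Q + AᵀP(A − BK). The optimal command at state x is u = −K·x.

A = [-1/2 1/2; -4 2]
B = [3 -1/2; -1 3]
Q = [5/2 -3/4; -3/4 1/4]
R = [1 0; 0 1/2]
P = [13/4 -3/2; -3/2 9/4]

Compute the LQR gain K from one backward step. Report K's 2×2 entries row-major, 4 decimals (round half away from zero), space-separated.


BᵀP = [11.2500 -6.7500; -6.1250 7.5000]
S = R + BᵀPB = [1 0; 0 1/2] + [40.5000 -25.8750; -25.8750 25.5625] = [41.5000 -25.8750; -25.8750 26.0625]
BᵀPA = [21.3750 -7.8750; -26.9375 11.9375]
K = S⁻¹·BᵀPA = [-0.3396 0.2515; -1.3707 0.7077]
A−BK = [-0.1667 0.0993; -0.2275 0.1283]
AᵀP(A−BK) = [1.1477 -0.6240; -0.6240 0.3446]
P' = Q + AᵀP(A−BK) = [3.6477 -1.3740; -1.3740 0.5946]
tr(P') = 4.2422

-0.3396 0.2515 -1.3707 0.7077


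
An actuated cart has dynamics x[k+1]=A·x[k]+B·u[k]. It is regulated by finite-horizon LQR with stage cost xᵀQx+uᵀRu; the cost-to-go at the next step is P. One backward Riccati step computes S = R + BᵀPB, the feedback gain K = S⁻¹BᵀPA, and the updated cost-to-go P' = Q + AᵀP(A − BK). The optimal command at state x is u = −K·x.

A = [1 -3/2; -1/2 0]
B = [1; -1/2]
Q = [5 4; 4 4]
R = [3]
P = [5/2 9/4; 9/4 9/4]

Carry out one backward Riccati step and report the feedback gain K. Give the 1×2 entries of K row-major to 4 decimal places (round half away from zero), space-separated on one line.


0.2131 -0.5410

BᵀP = [1.3750 1.1250]
S = R + BᵀPB = [3] + [0.8125] = [3.8125]
BᵀPA = [0.8125 -2.0625]
K = S⁻¹·BᵀPA = [0.2131 -0.5410]
A−BK = [0.7869 -0.9590; -0.3934 -0.2705]
AᵀP(A−BK) = [0.6393 -1.6230; -1.6230 4.5092]
P' = Q + AᵀP(A−BK) = [5.6393 2.3770; 2.3770 8.5092]
tr(P') = 14.1486


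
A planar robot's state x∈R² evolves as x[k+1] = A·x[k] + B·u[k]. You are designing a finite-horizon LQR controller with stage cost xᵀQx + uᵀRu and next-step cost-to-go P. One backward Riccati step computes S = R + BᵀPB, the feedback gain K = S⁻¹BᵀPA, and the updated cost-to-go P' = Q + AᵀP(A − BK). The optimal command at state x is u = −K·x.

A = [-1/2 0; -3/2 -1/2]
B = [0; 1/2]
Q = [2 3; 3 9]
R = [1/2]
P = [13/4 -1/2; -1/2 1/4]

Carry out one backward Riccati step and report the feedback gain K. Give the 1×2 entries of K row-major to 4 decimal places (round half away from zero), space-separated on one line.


-0.1111 -0.1111

BᵀP = [-0.2500 0.1250]
S = R + BᵀPB = [1/2] + [0.0625] = [0.5625]
BᵀPA = [-0.0625 -0.0625]
K = S⁻¹·BᵀPA = [-0.1111 -0.1111]
A−BK = [-0.5000 0.0000; -1.4444 -0.4444]
AᵀP(A−BK) = [0.6181 0.0556; 0.0556 0.0556]
P' = Q + AᵀP(A−BK) = [2.6181 3.0556; 3.0556 9.0556]
tr(P') = 11.6736


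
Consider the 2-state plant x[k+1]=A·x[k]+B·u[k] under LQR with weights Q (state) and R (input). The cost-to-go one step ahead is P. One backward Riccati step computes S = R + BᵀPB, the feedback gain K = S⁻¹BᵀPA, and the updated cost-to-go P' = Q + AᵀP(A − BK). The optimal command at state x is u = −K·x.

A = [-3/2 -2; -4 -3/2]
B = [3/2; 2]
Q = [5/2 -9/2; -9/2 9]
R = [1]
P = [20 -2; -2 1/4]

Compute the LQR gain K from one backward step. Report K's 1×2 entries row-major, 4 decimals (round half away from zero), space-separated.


-0.8286 -1.3786

BᵀP = [26.0000 -2.5000]
S = R + BᵀPB = [1] + [34.0000] = [35.0000]
BᵀPA = [-29.0000 -48.2500]
K = S⁻¹·BᵀPA = [-0.8286 -1.3786]
A−BK = [-0.2571 0.0679; -2.3429 1.2571]
AᵀP(A−BK) = [0.9714 1.0214; 1.0214 2.0464]
P' = Q + AᵀP(A−BK) = [3.4714 -3.4786; -3.4786 11.0464]
tr(P') = 14.5179


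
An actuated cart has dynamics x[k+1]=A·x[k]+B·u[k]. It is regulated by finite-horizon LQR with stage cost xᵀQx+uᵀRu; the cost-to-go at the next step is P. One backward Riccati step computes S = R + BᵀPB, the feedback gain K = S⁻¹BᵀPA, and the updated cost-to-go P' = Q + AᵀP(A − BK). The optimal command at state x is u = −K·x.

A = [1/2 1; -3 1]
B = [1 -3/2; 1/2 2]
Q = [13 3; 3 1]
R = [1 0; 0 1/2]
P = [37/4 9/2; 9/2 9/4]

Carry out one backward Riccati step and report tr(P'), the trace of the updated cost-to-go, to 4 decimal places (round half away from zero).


16.1466

BᵀP = [11.5000 5.6250; -4.8750 -2.2500]
S = R + BᵀPB = [1 0; 0 1/2] + [14.3125 -6.0000; -6.0000 2.8125] = [15.3125 -6.0000; -6.0000 3.3125]
BᵀPA = [-11.1250 17.1250; 4.3125 -7.1250]
K = S⁻¹·BᵀPA = [-0.7456 0.9493; -0.0486 -0.4314]
A−BK = [1.1727 -0.5964; -2.5301 1.3882]
AᵀP(A−BK) = [0.9776 -0.9533; -0.9533 1.1690]
P' = Q + AᵀP(A−BK) = [13.9776 2.0467; 2.0467 2.1690]
tr(P') = 16.1466


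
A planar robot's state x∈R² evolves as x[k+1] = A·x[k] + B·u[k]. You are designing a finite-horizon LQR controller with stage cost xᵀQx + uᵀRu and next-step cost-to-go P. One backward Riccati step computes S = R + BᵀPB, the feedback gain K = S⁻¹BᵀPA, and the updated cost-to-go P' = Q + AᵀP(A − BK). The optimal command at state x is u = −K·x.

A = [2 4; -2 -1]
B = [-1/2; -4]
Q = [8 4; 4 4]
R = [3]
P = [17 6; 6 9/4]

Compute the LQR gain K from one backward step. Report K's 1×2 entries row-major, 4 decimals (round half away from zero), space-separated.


BᵀP = [-32.5000 -12.0000]
S = R + BᵀPB = [3] + [64.2500] = [67.2500]
BᵀPA = [-41.0000 -118.0000]
K = S⁻¹·BᵀPA = [-0.6097 -1.7546]
A−BK = [1.6952 3.1227; -4.4387 -8.0186]
AᵀP(A−BK) = [4.0037 8.5595; 8.5595 19.2017]
P' = Q + AᵀP(A−BK) = [12.0037 12.5595; 12.5595 23.2017]
tr(P') = 35.2054

-0.6097 -1.7546


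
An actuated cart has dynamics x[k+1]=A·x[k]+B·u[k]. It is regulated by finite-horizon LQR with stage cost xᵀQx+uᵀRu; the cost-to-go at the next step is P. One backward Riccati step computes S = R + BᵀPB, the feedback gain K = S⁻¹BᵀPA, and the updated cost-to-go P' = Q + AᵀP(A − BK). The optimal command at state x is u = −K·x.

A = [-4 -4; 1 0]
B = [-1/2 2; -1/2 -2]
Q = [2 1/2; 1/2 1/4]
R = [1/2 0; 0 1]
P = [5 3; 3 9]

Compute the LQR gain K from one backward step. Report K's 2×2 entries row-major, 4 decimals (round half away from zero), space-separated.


2.6707 3.5770 -1.1722 -0.9184

BᵀP = [-4.0000 -6.0000; 4.0000 -12.0000]
S = R + BᵀPB = [1/2 0; 0 1] + [5.0000 4.0000; 4.0000 32.0000] = [5.5000 4.0000; 4.0000 33.0000]
BᵀPA = [10.0000 16.0000; -28.0000 -16.0000]
K = S⁻¹·BᵀPA = [2.6707 3.5770; -1.1722 -0.9184]
A−BK = [-0.3202 -0.3746; -0.0091 -0.0483]
AᵀP(A−BK) = [5.4713 6.5136; 6.5136 8.0725]
P' = Q + AᵀP(A−BK) = [7.4713 7.0136; 7.0136 8.3225]
tr(P') = 15.7938


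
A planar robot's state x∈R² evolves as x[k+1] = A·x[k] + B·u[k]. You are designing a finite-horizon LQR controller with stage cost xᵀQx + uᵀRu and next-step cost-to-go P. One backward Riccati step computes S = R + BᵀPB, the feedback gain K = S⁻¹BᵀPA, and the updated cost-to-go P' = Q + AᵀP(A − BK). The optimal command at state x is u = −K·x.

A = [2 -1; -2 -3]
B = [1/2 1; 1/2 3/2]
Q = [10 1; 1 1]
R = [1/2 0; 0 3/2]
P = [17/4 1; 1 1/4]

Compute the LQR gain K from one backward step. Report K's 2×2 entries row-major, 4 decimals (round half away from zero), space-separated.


BᵀP = [2.6250 0.6250; 5.7500 1.3750]
S = R + BᵀPB = [1/2 0; 0 3/2] + [1.6250 3.5625; 3.5625 7.8125] = [2.1250 3.5625; 3.5625 9.3125]
BᵀPA = [4.0000 -4.5000; 8.7500 -9.8750]
K = S⁻¹·BᵀPA = [0.8564 -0.9477; 0.6120 -0.6979]
A−BK = [0.9598 0.1717; -3.3462 -1.4794]
AᵀP(A−BK) = [1.2196 -1.1029; -1.1029 1.3440]
P' = Q + AᵀP(A−BK) = [11.2196 -0.1029; -0.1029 2.3440]
tr(P') = 13.5636

0.8564 -0.9477 0.6120 -0.6979


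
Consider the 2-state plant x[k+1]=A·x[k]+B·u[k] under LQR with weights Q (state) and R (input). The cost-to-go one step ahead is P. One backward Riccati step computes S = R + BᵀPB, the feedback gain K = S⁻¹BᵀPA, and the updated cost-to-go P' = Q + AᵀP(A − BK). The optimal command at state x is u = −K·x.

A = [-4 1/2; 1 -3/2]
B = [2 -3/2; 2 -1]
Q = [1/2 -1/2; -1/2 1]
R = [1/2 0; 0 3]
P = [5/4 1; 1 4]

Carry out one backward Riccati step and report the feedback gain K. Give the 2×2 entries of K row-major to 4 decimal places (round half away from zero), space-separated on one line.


-0.0205 -0.5056 0.4415 -0.1293

BᵀP = [4.5000 10.0000; -2.8750 -5.5000]
S = R + BᵀPB = [1/2 0; 0 3] + [29.0000 -16.7500; -16.7500 9.8125] = [29.5000 -16.7500; -16.7500 12.8125]
BᵀPA = [-8.0000 -12.7500; 6.0000 6.8125]
K = S⁻¹·BᵀPA = [-0.0205 -0.5056; 0.4415 -0.1293]
A−BK = [-3.2968 1.3173; 1.4825 -0.6181]
AᵀP(A−BK) = [13.1870 -5.2692; -5.2692 2.2467]
P' = Q + AᵀP(A−BK) = [13.6870 -5.7692; -5.7692 3.2467]
tr(P') = 16.9338


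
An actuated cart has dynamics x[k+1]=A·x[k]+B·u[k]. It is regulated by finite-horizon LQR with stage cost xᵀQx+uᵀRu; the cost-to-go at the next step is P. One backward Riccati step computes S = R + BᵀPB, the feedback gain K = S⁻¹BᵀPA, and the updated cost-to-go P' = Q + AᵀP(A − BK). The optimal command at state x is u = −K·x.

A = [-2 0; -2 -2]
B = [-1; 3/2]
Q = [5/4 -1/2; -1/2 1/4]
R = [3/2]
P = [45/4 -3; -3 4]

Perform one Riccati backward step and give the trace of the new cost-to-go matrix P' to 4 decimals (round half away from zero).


BᵀP = [-15.7500 9.0000]
S = R + BᵀPB = [3/2] + [29.2500] = [30.7500]
BᵀPA = [13.5000 -18.0000]
K = S⁻¹·BᵀPA = [0.4390 -0.5854]
A−BK = [-1.5610 -0.5854; -2.6585 -1.1220]
AᵀP(A−BK) = [31.0732 11.9024; 11.9024 5.4634]
P' = Q + AᵀP(A−BK) = [32.3232 11.4024; 11.4024 5.7134]
tr(P') = 38.0366

38.0366


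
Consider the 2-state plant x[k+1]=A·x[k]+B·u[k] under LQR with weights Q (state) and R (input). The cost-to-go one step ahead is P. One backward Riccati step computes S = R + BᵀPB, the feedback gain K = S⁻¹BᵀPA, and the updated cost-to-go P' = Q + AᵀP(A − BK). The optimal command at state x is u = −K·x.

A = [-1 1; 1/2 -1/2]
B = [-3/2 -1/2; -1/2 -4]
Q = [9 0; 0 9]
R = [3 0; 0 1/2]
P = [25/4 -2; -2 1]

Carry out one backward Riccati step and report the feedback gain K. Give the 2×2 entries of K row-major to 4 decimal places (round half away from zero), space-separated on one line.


BᵀP = [-8.3750 2.5000; 4.8750 -3.0000]
S = R + BᵀPB = [3 0; 0 1/2] + [11.3125 -5.8125; -5.8125 9.5625] = [14.3125 -5.8125; -5.8125 10.0625]
BᵀPA = [9.6250 -9.6250; -6.3750 6.3750]
K = S⁻¹·BᵀPA = [0.5425 -0.5425; -0.3202 0.3202]
A−BK = [-0.3464 0.3464; -0.5096 0.5096]
AᵀP(A−BK) = [1.2376 -1.2376; -1.2376 1.2376]
P' = Q + AᵀP(A−BK) = [10.2376 -1.2376; -1.2376 10.2376]
tr(P') = 20.4753

0.5425 -0.5425 -0.3202 0.3202


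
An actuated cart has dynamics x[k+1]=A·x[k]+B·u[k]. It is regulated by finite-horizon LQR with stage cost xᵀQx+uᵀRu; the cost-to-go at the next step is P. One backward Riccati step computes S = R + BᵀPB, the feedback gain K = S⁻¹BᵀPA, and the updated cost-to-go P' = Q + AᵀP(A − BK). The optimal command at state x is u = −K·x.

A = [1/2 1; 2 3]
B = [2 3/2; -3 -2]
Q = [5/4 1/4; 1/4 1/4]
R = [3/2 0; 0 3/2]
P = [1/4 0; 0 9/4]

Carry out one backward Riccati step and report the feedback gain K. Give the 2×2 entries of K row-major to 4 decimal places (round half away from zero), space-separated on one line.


-0.4320 -0.6471 -0.2401 -0.3529

BᵀP = [0.5000 -6.7500; 0.3750 -4.5000]
S = R + BᵀPB = [3/2 0; 0 3/2] + [21.2500 14.2500; 14.2500 9.5625] = [22.7500 14.2500; 14.2500 11.0625]
BᵀPA = [-13.2500 -19.7500; -8.8125 -13.1250]
K = S⁻¹·BᵀPA = [-0.4320 -0.6471; -0.2401 -0.3529]
A−BK = [1.7242 2.8235; 0.2237 0.3529]
AᵀP(A−BK) = [1.2223 1.9412; 1.9412 3.0882]
P' = Q + AᵀP(A−BK) = [2.4723 2.1912; 2.1912 3.3382]
tr(P') = 5.8105


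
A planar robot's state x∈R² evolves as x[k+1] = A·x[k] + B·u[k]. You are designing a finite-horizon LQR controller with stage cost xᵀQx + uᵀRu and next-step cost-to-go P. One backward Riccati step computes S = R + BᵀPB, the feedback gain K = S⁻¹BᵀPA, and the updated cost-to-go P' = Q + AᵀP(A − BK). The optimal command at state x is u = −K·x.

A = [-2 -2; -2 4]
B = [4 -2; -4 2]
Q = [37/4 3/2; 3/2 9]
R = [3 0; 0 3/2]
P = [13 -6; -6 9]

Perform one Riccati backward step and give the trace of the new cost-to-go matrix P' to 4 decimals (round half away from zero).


66.9386

BᵀP = [76.0000 -60.0000; -38.0000 30.0000]
S = R + BᵀPB = [3 0; 0 3/2] + [544.0000 -272.0000; -272.0000 136.0000] = [547.0000 -272.0000; -272.0000 137.5000]
BᵀPA = [-32.0000 -392.0000; 16.0000 196.0000]
K = S⁻¹·BᵀPA = [-0.0391 -0.4786; 0.0391 0.4786]
A−BK = [-1.7656 0.8718; -2.2344 1.1282]
AᵀP(A−BK) = [38.1245 -18.9744; -18.9744 10.5641]
P' = Q + AᵀP(A−BK) = [47.3745 -17.4744; -17.4744 19.5641]
tr(P') = 66.9386


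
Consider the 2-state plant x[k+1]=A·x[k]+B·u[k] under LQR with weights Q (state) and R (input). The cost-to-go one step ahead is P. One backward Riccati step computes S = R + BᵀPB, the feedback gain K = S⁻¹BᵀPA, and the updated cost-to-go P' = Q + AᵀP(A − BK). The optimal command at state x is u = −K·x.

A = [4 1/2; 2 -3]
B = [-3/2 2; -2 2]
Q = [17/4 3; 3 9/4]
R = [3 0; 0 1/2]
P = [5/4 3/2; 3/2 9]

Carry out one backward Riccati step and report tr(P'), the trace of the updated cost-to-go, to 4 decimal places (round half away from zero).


18.0759

BᵀP = [-4.8750 -20.2500; 5.5000 21.0000]
S = R + BᵀPB = [3 0; 0 1/2] + [47.8125 -50.2500; -50.2500 53.0000] = [50.8125 -50.2500; -50.2500 53.5000]
BᵀPA = [-60.0000 58.3125; 64.0000 -60.2500]
K = S⁻¹·BᵀPA = [0.0310 0.4765; 1.2254 -0.6786]
A−BK = [1.5957 2.5720; -0.3888 -0.6898]
AᵀP(A−BK) = [3.4358 4.0213; 4.0213 8.1401]
P' = Q + AᵀP(A−BK) = [7.6858 7.0213; 7.0213 10.3901]
tr(P') = 18.0759


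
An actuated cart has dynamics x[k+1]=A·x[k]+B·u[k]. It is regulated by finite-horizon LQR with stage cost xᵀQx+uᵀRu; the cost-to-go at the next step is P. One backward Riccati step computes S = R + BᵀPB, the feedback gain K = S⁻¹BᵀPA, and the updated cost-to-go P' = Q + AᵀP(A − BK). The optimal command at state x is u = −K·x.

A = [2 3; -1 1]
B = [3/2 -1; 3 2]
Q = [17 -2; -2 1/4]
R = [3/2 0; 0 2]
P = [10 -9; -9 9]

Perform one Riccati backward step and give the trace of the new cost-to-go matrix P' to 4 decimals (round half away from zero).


23.7106

BᵀP = [-12.0000 13.5000; -28.0000 27.0000]
S = R + BᵀPB = [3/2 0; 0 2] + [22.5000 39.0000; 39.0000 82.0000] = [24.0000 39.0000; 39.0000 84.0000]
BᵀPA = [-37.5000 -22.5000; -83.0000 -57.0000]
K = S⁻¹·BᵀPA = [0.1758 0.6727; -1.0697 -0.9909]
A−BK = [0.6667 1.0000; 0.6121 0.9636]
AᵀP(A−BK) = [2.8061 2.9818; 2.9818 3.6545]
P' = Q + AᵀP(A−BK) = [19.8061 0.9818; 0.9818 3.9045]
tr(P') = 23.7106


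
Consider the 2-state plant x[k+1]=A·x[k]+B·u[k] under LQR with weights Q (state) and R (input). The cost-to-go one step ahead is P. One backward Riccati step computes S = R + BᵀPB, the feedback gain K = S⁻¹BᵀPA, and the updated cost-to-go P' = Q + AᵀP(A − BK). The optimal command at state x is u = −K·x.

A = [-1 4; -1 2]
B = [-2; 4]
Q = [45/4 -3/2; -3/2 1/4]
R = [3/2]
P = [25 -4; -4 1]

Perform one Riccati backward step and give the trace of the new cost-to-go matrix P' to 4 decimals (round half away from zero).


BᵀP = [-66.0000 12.0000]
S = R + BᵀPB = [3/2] + [180.0000] = [181.5000]
BᵀPA = [54.0000 -240.0000]
K = S⁻¹·BᵀPA = [0.2975 -1.3223]
A−BK = [-0.4050 1.3554; -2.1901 7.2893]
AᵀP(A−BK) = [1.9339 -6.5950; -6.5950 22.6446]
P' = Q + AᵀP(A−BK) = [13.1839 -8.0950; -8.0950 22.8946]
tr(P') = 36.0785

36.0785


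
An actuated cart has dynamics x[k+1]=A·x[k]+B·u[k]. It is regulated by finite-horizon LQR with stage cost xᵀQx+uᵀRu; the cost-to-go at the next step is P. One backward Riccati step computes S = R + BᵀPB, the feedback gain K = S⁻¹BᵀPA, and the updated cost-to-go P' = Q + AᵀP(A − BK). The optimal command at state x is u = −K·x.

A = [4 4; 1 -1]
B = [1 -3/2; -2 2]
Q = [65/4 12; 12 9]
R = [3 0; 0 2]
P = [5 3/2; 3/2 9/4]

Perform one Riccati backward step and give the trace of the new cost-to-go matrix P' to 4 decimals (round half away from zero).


BᵀP = [2.0000 -3.0000; -4.5000 2.2500]
S = R + BᵀPB = [3 0; 0 2] + [8.0000 -9.0000; -9.0000 11.2500] = [11.0000 -9.0000; -9.0000 13.2500]
BᵀPA = [5.0000 11.0000; -15.7500 -20.2500]
K = S⁻¹·BᵀPA = [-1.1660 -0.5637; -1.9807 -1.9112]
A−BK = [2.1950 1.6969; 2.6293 1.6950]
AᵀP(A−BK) = [68.8842 50.4672; 50.4672 37.7490]
P' = Q + AᵀP(A−BK) = [85.1342 62.4672; 62.4672 46.7490]
tr(P') = 131.8832

131.8832


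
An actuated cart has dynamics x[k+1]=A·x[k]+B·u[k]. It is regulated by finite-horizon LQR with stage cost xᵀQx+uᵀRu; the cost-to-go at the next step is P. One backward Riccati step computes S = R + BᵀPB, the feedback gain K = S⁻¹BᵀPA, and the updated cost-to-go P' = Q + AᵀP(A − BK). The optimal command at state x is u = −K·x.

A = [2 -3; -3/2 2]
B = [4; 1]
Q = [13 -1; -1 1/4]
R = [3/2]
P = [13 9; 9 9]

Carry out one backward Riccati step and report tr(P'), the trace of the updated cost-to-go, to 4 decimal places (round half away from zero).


BᵀP = [61.0000 45.0000]
S = R + BᵀPB = [3/2] + [289.0000] = [290.5000]
BᵀPA = [54.5000 -93.0000]
K = S⁻¹·BᵀPA = [0.1876 -0.3201]
A−BK = [1.2496 -1.7194; -1.6876 2.3201]
AᵀP(A−BK) = [8.0254 -11.0525; -11.0525 15.2272]
P' = Q + AᵀP(A−BK) = [21.0254 -12.0525; -12.0525 15.4772]
tr(P') = 36.5026

36.5026


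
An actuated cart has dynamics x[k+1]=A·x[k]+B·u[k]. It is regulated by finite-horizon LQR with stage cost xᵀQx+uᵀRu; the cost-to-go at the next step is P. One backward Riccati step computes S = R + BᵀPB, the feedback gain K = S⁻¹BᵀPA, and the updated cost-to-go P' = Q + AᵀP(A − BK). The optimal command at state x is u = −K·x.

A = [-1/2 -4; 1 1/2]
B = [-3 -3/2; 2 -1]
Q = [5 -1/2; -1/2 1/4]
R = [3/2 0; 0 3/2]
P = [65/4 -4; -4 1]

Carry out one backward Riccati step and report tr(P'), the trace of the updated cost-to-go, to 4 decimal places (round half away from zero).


BᵀP = [-56.7500 14.0000; -20.3750 5.0000]
S = R + BᵀPB = [3/2 0; 0 3/2] + [198.2500 71.1250; 71.1250 25.5625] = [199.7500 71.1250; 71.1250 27.0625]
BᵀPA = [42.3750 234.0000; 15.1875 84.0000]
K = S⁻¹·BᵀPA = [0.1918 1.0322; 0.0570 0.3912]
A−BK = [0.1610 -0.3167; 0.6733 -1.1731]
AᵀP(A−BK) = [0.0674 0.3205; 0.3205 1.8615]
P' = Q + AᵀP(A−BK) = [5.0674 -0.1795; -0.1795 2.1115]
tr(P') = 7.1789

7.1789


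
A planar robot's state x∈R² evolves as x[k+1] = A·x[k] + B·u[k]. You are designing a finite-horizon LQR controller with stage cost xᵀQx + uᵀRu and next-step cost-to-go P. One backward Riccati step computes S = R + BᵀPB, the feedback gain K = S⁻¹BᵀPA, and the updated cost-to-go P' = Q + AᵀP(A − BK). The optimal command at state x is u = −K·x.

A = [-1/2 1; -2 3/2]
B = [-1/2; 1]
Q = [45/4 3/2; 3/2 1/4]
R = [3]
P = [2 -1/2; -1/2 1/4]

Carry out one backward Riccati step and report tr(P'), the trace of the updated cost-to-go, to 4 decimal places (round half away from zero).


BᵀP = [-1.5000 0.5000]
S = R + BᵀPB = [3] + [1.2500] = [4.2500]
BᵀPA = [-0.2500 -0.7500]
K = S⁻¹·BᵀPA = [-0.0588 -0.1765]
A−BK = [-0.5294 0.9118; -1.9412 1.6765]
AᵀP(A−BK) = [0.4853 -0.4191; -0.4191 0.9301]
P' = Q + AᵀP(A−BK) = [11.7353 1.0809; 1.0809 1.1801]
tr(P') = 12.9154

12.9154


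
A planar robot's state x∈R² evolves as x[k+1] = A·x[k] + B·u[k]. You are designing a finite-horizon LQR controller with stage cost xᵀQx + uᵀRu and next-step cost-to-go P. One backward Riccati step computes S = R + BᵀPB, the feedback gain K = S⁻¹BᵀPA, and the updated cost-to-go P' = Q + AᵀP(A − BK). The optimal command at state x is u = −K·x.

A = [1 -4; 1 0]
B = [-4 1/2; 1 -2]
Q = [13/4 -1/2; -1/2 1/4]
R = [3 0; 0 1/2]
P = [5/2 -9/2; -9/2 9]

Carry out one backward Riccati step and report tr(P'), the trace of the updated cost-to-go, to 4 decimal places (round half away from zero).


BᵀP = [-14.5000 27.0000; 10.2500 -20.2500]
S = R + BᵀPB = [3 0; 0 1/2] + [85.0000 -61.2500; -61.2500 45.6250] = [88.0000 -61.2500; -61.2500 46.1250]
BᵀPA = [12.5000 58.0000; -10.0000 -41.0000]
K = S⁻¹·BᵀPA = [-0.1169 0.5334; -0.3720 -0.1805]
A−BK = [0.7184 -1.7760; 0.3728 -0.8945]
AᵀP(A−BK) = [0.2409 -0.4733; -0.4733 1.6589]
P' = Q + AᵀP(A−BK) = [3.4909 -0.9733; -0.9733 1.9089]
tr(P') = 5.3998

5.3998


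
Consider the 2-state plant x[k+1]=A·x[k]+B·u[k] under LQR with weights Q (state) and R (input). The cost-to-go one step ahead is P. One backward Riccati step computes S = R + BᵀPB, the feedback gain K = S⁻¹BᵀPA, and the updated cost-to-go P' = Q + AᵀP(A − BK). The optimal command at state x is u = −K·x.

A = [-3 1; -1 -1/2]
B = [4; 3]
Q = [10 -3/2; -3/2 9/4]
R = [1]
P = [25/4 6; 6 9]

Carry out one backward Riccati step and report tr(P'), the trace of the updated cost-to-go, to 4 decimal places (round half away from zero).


15.6741

BᵀP = [43.0000 51.0000]
S = R + BᵀPB = [1] + [325.0000] = [326.0000]
BᵀPA = [-180.0000 17.5000]
K = S⁻¹·BᵀPA = [-0.5521 0.0537]
A−BK = [-0.7914 0.7853; 0.6564 -0.6610]
AᵀP(A−BK) = [1.8635 -1.5874; -1.5874 1.5606]
P' = Q + AᵀP(A−BK) = [11.8635 -3.0874; -3.0874 3.8106]
tr(P') = 15.6741


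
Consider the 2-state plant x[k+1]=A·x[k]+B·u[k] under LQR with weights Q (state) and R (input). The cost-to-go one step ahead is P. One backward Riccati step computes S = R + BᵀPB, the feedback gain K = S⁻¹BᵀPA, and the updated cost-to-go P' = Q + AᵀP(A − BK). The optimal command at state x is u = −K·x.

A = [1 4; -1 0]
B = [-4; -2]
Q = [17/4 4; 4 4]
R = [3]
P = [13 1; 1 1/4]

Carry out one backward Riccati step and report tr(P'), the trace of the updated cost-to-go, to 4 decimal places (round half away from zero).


12.1217

BᵀP = [-54.0000 -4.5000]
S = R + BᵀPB = [3] + [225.0000] = [228.0000]
BᵀPA = [-49.5000 -216.0000]
K = S⁻¹·BᵀPA = [-0.2171 -0.9474]
A−BK = [0.1316 0.2105; -1.4342 -1.8947]
AᵀP(A−BK) = [0.5033 1.1053; 1.1053 3.3684]
P' = Q + AᵀP(A−BK) = [4.7533 5.1053; 5.1053 7.3684]
tr(P') = 12.1217


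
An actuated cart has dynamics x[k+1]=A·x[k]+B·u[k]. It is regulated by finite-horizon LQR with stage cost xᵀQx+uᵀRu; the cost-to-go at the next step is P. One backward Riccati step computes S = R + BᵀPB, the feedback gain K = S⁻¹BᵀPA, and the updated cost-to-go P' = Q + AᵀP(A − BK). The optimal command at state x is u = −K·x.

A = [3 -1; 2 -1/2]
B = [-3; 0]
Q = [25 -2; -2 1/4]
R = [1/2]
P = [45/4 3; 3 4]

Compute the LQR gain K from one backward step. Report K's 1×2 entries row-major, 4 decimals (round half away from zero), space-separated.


-1.1720 0.3759

BᵀP = [-33.7500 -9.0000]
S = R + BᵀPB = [1/2] + [101.2500] = [101.7500]
BᵀPA = [-119.2500 38.2500]
K = S⁻¹·BᵀPA = [-1.1720 0.3759]
A−BK = [-0.5160 0.1278; 2.0000 -0.5000]
AᵀP(A−BK) = [13.4902 -3.4214; -3.4214 0.8710]
P' = Q + AᵀP(A−BK) = [38.4902 -5.4214; -5.4214 1.1210]
tr(P') = 39.6112


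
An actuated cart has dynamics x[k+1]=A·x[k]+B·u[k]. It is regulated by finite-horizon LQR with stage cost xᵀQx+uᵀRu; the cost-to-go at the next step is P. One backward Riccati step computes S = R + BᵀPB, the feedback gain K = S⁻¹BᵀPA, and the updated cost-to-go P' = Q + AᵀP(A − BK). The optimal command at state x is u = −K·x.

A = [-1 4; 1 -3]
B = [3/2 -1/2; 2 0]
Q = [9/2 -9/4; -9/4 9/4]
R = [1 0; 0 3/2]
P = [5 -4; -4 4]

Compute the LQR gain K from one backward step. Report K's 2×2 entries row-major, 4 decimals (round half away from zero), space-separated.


BᵀP = [-0.5000 2.0000; -2.5000 2.0000]
S = R + BᵀPB = [1 0; 0 3/2] + [3.2500 0.2500; 0.2500 1.2500] = [4.2500 0.2500; 0.2500 2.7500]
BᵀPA = [2.5000 -8.0000; 4.5000 -16.0000]
K = S⁻¹·BᵀPA = [0.4946 -1.5484; 1.5914 -5.6774]
A−BK = [-0.9462 3.4839; 0.0108 0.0968]
AᵀP(A−BK) = [8.6022 -30.5806; -30.5806 108.7742]
P' = Q + AᵀP(A−BK) = [13.1022 -32.8306; -32.8306 111.0242]
tr(P') = 124.1263

0.4946 -1.5484 1.5914 -5.6774


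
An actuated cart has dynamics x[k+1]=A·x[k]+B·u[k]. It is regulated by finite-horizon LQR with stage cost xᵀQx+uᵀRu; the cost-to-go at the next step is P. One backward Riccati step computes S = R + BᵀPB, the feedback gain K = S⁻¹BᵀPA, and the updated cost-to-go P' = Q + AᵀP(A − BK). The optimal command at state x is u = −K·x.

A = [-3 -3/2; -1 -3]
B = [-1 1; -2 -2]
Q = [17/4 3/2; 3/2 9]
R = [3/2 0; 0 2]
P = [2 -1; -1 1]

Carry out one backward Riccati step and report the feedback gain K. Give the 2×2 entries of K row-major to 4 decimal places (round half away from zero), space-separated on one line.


0.7895 0.7895 -0.8816 0.1184

BᵀP = [0.0000 -1.0000; 4.0000 -3.0000]
S = R + BᵀPB = [3/2 0; 0 2] + [2.0000 2.0000; 2.0000 10.0000] = [3.5000 2.0000; 2.0000 12.0000]
BᵀPA = [1.0000 3.0000; -9.0000 3.0000]
K = S⁻¹·BᵀPA = [0.7895 0.7895; -0.8816 0.1184]
A−BK = [-1.3289 -0.8289; -1.1842 -1.1842]
AᵀP(A−BK) = [4.2763 1.7763; 1.7763 1.7763]
P' = Q + AᵀP(A−BK) = [8.5263 3.2763; 3.2763 10.7763]
tr(P') = 19.3026


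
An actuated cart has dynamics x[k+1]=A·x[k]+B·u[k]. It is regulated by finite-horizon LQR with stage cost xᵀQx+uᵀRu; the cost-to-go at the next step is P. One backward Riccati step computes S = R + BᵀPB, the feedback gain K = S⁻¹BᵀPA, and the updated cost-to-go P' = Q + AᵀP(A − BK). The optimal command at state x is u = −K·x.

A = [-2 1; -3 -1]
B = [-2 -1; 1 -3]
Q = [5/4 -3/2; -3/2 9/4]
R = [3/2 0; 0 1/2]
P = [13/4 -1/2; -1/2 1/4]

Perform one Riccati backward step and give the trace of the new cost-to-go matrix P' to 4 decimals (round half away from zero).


4.7520

BᵀP = [-7.0000 1.2500; -1.7500 -0.2500]
S = R + BᵀPB = [3/2 0; 0 1/2] + [15.2500 3.2500; 3.2500 2.5000] = [16.7500 3.2500; 3.2500 3.0000]
BᵀPA = [10.2500 -8.2500; 4.2500 -1.5000]
K = S⁻¹·BᵀPA = [0.4268 -0.5008; 0.9543 0.0425]
A−BK = [-0.1921 0.0409; -0.5638 -0.3717]
AᵀP(A−BK) = [0.8197 -0.2976; -0.2976 0.4323]
P' = Q + AᵀP(A−BK) = [2.0697 -1.7976; -1.7976 2.6823]
tr(P') = 4.7520


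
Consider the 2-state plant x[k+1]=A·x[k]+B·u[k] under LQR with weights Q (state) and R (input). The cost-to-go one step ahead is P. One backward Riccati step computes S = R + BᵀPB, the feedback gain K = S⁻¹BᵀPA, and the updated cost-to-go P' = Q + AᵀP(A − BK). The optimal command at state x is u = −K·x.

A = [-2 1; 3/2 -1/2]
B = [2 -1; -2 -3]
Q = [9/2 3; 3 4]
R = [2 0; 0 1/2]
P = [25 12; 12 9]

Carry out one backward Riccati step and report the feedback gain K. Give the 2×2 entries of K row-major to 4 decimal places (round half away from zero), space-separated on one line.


BᵀP = [26.0000 6.0000; -61.0000 -39.0000]
S = R + BᵀPB = [2 0; 0 1/2] + [40.0000 -44.0000; -44.0000 178.0000] = [42.0000 -44.0000; -44.0000 178.5000]
BᵀPA = [-43.0000 23.0000; 63.5000 -41.5000]
K = S⁻¹·BᵀPA = [-0.8778 0.4099; 0.1394 -0.1315]
A−BK = [-0.1050 0.0487; 0.1625 -0.0745]
AᵀP(A−BK) = [1.6546 -0.7768; -0.7768 0.3669]
P' = Q + AᵀP(A−BK) = [6.1546 2.2232; 2.2232 4.3669]
tr(P') = 10.5215

-0.8778 0.4099 0.1394 -0.1315


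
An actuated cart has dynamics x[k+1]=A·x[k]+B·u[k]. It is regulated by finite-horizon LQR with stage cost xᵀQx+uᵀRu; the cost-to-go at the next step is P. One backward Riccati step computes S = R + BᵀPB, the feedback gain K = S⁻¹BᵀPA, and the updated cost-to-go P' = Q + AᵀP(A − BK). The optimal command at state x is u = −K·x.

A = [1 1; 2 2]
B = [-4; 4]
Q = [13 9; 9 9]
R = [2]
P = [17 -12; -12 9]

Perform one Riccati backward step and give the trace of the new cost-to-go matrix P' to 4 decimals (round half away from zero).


25.2569

BᵀP = [-116.0000 84.0000]
S = R + BᵀPB = [2] + [800.0000] = [802.0000]
BᵀPA = [52.0000 52.0000]
K = S⁻¹·BᵀPA = [0.0648 0.0648]
A−BK = [1.2594 1.2594; 1.7406 1.7406]
AᵀP(A−BK) = [1.6284 1.6284; 1.6284 1.6284]
P' = Q + AᵀP(A−BK) = [14.6284 10.6284; 10.6284 10.6284]
tr(P') = 25.2569
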